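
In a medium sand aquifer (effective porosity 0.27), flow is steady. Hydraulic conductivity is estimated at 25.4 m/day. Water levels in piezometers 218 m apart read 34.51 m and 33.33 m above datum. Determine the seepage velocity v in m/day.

Hydraulic gradient i = (34.51 − 33.33) / 218 = 1.18 / 218 = 0.005413.
Darcy flux q = K · i = 25.40 × 0.005413 = 0.1375 m/day.
Seepage velocity v = q / n_e = 0.1375 / 0.27 = 0.5092 m/day.

0.509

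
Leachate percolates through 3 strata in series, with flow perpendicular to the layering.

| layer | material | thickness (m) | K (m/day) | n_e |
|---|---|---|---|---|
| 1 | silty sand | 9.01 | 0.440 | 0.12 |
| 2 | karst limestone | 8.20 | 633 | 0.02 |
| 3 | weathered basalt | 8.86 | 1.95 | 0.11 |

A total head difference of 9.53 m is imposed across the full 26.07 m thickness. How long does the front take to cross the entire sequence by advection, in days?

5.83

With flow normal to the layers, continuity requires the same specific discharge q through every layer.
Σ(b_i/K_i) = 9.01/0.440 + 8.20/633 + 8.86/1.95 = 25.03 d.
q = Δh / Σ(b_i/K_i) = 9.53 / 25.03 = 0.3807 m/day.
In each layer the seepage velocity is v_i = q/n_i, so the layer transit time is t_i = b_i·n_i / q:
  layer 1 (silty sand): t_1 = 9.01 × 0.12 / 0.3807 = 2.840 d
  layer 2 (karst limestone): t_2 = 8.20 × 0.02 / 0.3807 = 0.4308 d
  layer 3 (weathered basalt): t_3 = 8.86 × 0.11 / 0.3807 = 2.560 d
Total t = Σ t_i = 5.831 days.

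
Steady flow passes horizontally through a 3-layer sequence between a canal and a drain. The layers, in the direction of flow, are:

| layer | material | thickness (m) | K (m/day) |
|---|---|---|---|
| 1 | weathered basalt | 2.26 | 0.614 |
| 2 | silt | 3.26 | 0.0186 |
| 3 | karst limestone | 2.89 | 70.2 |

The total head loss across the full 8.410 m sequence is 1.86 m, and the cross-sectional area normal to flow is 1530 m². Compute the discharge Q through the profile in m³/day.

15.9

Flow is perpendicular to layering, so the layers act in series and the equivalent K is the thickness-weighted harmonic mean.
Total thickness L = 2.26 + 3.26 + 2.89 = 8.410 m.
Σ(b_i/K_i) = 2.26/0.614 + 3.26/0.0186 + 2.89/70.2 = 179.0 d.
K_eq = L / Σ(b_i/K_i) = 8.410 / 179.0 = 0.04699 m/day.
Q = K_eq · A · (Δh/L) = 0.04699 × 1530 × (1.86/8.410) = 15.90 m³/day.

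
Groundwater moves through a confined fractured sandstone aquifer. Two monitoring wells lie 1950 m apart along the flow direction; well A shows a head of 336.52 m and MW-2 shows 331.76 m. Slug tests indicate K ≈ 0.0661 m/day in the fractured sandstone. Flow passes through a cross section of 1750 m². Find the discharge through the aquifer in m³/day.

0.282

Hydraulic gradient i = (336.52 − 331.76) / 1950 = 4.76 / 1950 = 0.002441.
Darcy's law: Q = K · A · i = 0.06610 × 1750 × 0.002441 = 0.2824 m³/day.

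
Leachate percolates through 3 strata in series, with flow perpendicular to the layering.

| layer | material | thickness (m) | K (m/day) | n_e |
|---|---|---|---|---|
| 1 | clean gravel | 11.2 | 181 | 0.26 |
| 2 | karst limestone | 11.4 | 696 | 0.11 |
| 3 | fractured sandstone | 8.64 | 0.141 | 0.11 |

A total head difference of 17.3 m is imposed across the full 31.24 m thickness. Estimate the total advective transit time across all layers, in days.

18.1

With flow normal to the layers, continuity requires the same specific discharge q through every layer.
Σ(b_i/K_i) = 11.2/181 + 11.4/696 + 8.64/0.141 = 61.35 d.
q = Δh / Σ(b_i/K_i) = 17.3 / 61.35 = 0.2820 m/day.
In each layer the seepage velocity is v_i = q/n_i, so the layer transit time is t_i = b_i·n_i / q:
  layer 1 (clean gravel): t_1 = 11.2 × 0.26 / 0.2820 = 10.33 d
  layer 2 (karst limestone): t_2 = 11.4 × 0.11 / 0.2820 = 4.447 d
  layer 3 (fractured sandstone): t_3 = 8.64 × 0.11 / 0.2820 = 3.371 d
Total t = Σ t_i = 18.15 days.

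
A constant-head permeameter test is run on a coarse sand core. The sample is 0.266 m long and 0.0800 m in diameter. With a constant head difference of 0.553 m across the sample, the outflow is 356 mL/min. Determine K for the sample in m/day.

49.1

Cross-sectional area A = π·(d/2)² = π × (0.0800/2)² = 0.005027 m².
Convert discharge: 356 mL/min = 5.933e-06 m³/s.
Darcy's law rearranged: K = Q·L / (A·Δh) = 5.933e-06 × 0.266 / (0.005027 × 0.553) = 0.0005678 m/s = 49.06 m/day.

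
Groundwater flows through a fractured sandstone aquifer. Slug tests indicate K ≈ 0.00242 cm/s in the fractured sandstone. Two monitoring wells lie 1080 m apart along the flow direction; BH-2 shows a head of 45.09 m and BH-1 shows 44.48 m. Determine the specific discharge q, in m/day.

0.00118

Convert K: 0.00242 cm/s × 864 = 2.091 m/day.
Hydraulic gradient i = (45.09 − 44.48) / 1080 = 0.61 / 1080 = 0.0005648.
Specific discharge q = K · i = 2.091 × 0.0005648 = 0.001181 m/day.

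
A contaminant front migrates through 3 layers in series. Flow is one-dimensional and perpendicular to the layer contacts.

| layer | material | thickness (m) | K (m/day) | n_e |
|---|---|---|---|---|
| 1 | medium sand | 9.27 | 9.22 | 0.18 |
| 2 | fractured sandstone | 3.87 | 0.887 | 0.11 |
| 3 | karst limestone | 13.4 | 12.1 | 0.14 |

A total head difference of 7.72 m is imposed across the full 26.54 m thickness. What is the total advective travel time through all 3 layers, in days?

With flow normal to the layers, continuity requires the same specific discharge q through every layer.
Σ(b_i/K_i) = 9.27/9.22 + 3.87/0.887 + 13.4/12.1 = 6.476 d.
q = Δh / Σ(b_i/K_i) = 7.72 / 6.476 = 1.192 m/day.
In each layer the seepage velocity is v_i = q/n_i, so the layer transit time is t_i = b_i·n_i / q:
  layer 1 (medium sand): t_1 = 9.27 × 0.18 / 1.192 = 1.400 d
  layer 2 (fractured sandstone): t_2 = 3.87 × 0.11 / 1.192 = 0.3571 d
  layer 3 (karst limestone): t_3 = 13.4 × 0.14 / 1.192 = 1.574 d
Total t = Σ t_i = 3.330 days.

3.33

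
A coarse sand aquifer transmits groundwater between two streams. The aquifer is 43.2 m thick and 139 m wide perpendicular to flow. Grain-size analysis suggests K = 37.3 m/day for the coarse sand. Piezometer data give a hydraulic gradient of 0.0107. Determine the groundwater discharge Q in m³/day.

2400

Cross-sectional area A = 139 × 43.2 = 6005 m².
Hydraulic gradient i = 0.0107.
Darcy's law: Q = K · A · i = 37.30 × 6005 × 0.01070 = 2397 m³/day.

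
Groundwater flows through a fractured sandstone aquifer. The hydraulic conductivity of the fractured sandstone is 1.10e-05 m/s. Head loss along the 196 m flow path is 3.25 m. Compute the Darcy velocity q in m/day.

0.0158

Convert K: 1.10e-05 m/s × 86400 = 0.9504 m/day.
Hydraulic gradient i = Δh / L = 3.25 / 196 = 0.01658.
Specific discharge q = K · i = 0.9504 × 0.01658 = 0.01576 m/day.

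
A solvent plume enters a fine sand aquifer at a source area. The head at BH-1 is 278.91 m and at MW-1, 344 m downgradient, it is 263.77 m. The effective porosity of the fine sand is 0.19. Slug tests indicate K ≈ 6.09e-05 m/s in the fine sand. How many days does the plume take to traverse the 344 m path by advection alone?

282

Convert K: 6.09e-05 m/s × 86400 = 5.262 m/day.
Hydraulic gradient i = (278.91 − 263.77) / 344 = 15.14 / 344 = 0.04401.
Darcy flux q = K · i = 5.262 × 0.04401 = 0.2316 m/day.
Seepage velocity v = q / n_e = 0.2316 / 0.19 = 1.219 m/day.
Travel time t = L / v = 344 / 1.219 = 282.2 days.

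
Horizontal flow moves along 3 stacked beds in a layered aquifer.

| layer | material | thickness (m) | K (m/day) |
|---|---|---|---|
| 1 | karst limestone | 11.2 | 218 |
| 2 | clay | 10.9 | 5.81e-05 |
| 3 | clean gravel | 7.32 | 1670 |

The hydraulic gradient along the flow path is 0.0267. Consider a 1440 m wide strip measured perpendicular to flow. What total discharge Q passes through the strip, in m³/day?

564000

Flow is parallel to layering, so each bed carries its own Darcy discharge and the transmissivities add.
Σ(K_i·b_i) = 218×11.2 + 5.81e-05×10.9 + 1670×7.32 = 14666 m²/day.
Hydraulic gradient i = 0.0267.
Q = Σ(K_i·b_i) · W · i = 14666 × 1440 × 0.02670 = 5.639e+05 m³/day.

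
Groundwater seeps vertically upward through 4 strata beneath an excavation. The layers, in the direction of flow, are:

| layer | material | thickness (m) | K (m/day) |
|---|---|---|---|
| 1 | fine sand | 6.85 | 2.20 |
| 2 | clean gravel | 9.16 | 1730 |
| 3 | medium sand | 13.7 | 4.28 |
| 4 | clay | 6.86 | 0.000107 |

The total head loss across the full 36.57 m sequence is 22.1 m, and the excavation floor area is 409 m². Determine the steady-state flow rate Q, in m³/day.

Flow is perpendicular to layering, so the layers act in series and the equivalent K is the thickness-weighted harmonic mean.
Total thickness L = 6.85 + 9.16 + 13.7 + 6.86 = 36.57 m.
Σ(b_i/K_i) = 6.85/2.20 + 9.16/1730 + 13.7/4.28 + 6.86/0.000107 = 64118 d.
K_eq = L / Σ(b_i/K_i) = 36.57 / 64118 = 0.0005704 m/day.
Q = K_eq · A · (Δh/L) = 0.0005704 × 409 × (22.1/36.57) = 0.1410 m³/day.

0.141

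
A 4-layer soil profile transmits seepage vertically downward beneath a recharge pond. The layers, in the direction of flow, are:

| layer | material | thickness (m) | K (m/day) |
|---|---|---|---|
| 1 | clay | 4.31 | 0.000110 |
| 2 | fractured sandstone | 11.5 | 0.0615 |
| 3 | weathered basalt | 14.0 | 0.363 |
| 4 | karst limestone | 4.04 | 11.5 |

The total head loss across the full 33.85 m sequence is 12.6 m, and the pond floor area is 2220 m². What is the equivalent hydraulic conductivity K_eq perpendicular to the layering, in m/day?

Flow is perpendicular to layering, so the layers act in series and the equivalent K is the thickness-weighted harmonic mean.
Total thickness L = 4.31 + 11.5 + 14.0 + 4.04 = 33.85 m.
Σ(b_i/K_i) = 4.31/0.000110 + 11.5/0.0615 + 14.0/0.363 + 4.04/11.5 = 39408 d.
K_eq = L / Σ(b_i/K_i) = 33.85 / 39408 = 0.0008590 m/day.

0.000859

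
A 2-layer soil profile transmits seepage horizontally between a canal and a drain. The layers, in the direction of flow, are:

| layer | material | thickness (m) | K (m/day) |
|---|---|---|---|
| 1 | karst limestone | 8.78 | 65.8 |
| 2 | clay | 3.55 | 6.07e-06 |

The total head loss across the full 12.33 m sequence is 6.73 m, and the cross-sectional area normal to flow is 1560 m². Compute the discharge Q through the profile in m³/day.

Flow is perpendicular to layering, so the layers act in series and the equivalent K is the thickness-weighted harmonic mean.
Total thickness L = 8.78 + 3.55 = 12.33 m.
Σ(b_i/K_i) = 8.78/65.8 + 3.55/6.07e-06 = 5.848e+05 d.
K_eq = L / Σ(b_i/K_i) = 12.33 / 5.848e+05 = 2.108e-05 m/day.
Q = K_eq · A · (Δh/L) = 2.108e-05 × 1560 × (6.73/12.33) = 0.01795 m³/day.

0.0180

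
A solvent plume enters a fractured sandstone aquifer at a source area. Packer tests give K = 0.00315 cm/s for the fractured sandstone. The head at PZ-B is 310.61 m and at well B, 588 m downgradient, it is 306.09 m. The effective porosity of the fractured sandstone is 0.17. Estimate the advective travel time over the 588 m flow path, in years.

Convert K: 0.00315 cm/s × 864 = 2.722 m/day.
Hydraulic gradient i = (310.61 − 306.09) / 588 = 4.52 / 588 = 0.007687.
Darcy flux q = K · i = 2.722 × 0.007687 = 0.02092 m/day.
Seepage velocity v = q / n_e = 0.02092 / 0.17 = 0.1231 m/day.
Travel time t = L / v = 588 / 0.1231 = 4778 days = 13.08 years.

13.1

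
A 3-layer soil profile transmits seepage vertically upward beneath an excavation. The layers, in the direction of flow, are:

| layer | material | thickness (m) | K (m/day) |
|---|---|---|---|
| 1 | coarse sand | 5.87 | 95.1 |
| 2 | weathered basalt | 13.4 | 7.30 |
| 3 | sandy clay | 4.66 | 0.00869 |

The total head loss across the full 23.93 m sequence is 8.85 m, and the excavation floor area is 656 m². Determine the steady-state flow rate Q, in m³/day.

10.8

Flow is perpendicular to layering, so the layers act in series and the equivalent K is the thickness-weighted harmonic mean.
Total thickness L = 5.87 + 13.4 + 4.66 = 23.93 m.
Σ(b_i/K_i) = 5.87/95.1 + 13.4/7.30 + 4.66/0.00869 = 538.1 d.
K_eq = L / Σ(b_i/K_i) = 23.93 / 538.1 = 0.04447 m/day.
Q = K_eq · A · (Δh/L) = 0.04447 × 656 × (8.85/23.93) = 10.79 m³/day.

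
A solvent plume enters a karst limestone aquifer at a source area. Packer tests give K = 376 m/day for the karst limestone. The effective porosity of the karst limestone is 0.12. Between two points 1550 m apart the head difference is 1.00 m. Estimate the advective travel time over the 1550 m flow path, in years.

2.10

Hydraulic gradient i = Δh / L = 1.00 / 1550 = 0.0006452.
Darcy flux q = K · i = 376.0 × 0.0006452 = 0.2426 m/day.
Seepage velocity v = q / n_e = 0.2426 / 0.12 = 2.022 m/day.
Travel time t = L / v = 1550 / 2.022 = 766.8 days = 2.099 years.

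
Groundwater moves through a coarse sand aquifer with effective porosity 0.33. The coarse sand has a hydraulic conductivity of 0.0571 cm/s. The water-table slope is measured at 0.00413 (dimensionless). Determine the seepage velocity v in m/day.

Convert K: 0.0571 cm/s × 864 = 49.33 m/day.
Hydraulic gradient i = 0.00413.
Darcy flux q = K · i = 49.33 × 0.004130 = 0.2038 m/day.
Seepage velocity v = q / n_e = 0.2038 / 0.33 = 0.6174 m/day.

0.617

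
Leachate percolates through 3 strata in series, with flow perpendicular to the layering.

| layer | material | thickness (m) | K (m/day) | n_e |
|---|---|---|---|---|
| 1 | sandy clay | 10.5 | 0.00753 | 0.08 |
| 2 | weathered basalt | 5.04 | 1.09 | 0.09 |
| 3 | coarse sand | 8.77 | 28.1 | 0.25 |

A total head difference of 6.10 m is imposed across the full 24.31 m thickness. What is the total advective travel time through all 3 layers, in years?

With flow normal to the layers, continuity requires the same specific discharge q through every layer.
Σ(b_i/K_i) = 10.5/0.00753 + 5.04/1.09 + 8.77/28.1 = 1399 d.
q = Δh / Σ(b_i/K_i) = 6.10 / 1399 = 0.004359 m/day.
In each layer the seepage velocity is v_i = q/n_i, so the layer transit time is t_i = b_i·n_i / q:
  layer 1 (sandy clay): t_1 = 10.5 × 0.08 / 0.004359 = 192.7 d
  layer 2 (weathered basalt): t_2 = 5.04 × 0.09 / 0.004359 = 104.1 d
  layer 3 (coarse sand): t_3 = 8.77 × 0.25 / 0.004359 = 503.0 d
Total t = Σ t_i = 799.7 days = 2.190 years.

2.19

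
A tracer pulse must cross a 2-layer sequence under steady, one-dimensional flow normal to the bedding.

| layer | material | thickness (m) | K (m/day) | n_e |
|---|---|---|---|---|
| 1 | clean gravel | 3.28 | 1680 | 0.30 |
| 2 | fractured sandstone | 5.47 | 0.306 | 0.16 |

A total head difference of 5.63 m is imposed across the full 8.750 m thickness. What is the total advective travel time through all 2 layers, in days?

5.90

With flow normal to the layers, continuity requires the same specific discharge q through every layer.
Σ(b_i/K_i) = 3.28/1680 + 5.47/0.306 = 17.88 d.
q = Δh / Σ(b_i/K_i) = 5.63 / 17.88 = 0.3149 m/day.
In each layer the seepage velocity is v_i = q/n_i, so the layer transit time is t_i = b_i·n_i / q:
  layer 1 (clean gravel): t_1 = 3.28 × 0.30 / 0.3149 = 3.125 d
  layer 2 (fractured sandstone): t_2 = 5.47 × 0.16 / 0.3149 = 2.779 d
Total t = Σ t_i = 5.904 days.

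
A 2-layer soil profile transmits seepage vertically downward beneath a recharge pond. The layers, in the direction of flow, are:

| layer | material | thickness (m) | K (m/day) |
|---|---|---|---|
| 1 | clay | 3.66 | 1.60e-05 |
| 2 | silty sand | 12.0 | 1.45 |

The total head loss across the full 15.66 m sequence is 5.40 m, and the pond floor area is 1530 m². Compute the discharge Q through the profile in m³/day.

Flow is perpendicular to layering, so the layers act in series and the equivalent K is the thickness-weighted harmonic mean.
Total thickness L = 3.66 + 12.0 = 15.66 m.
Σ(b_i/K_i) = 3.66/1.60e-05 + 12.0/1.45 = 2.288e+05 d.
K_eq = L / Σ(b_i/K_i) = 15.66 / 2.288e+05 = 6.846e-05 m/day.
Q = K_eq · A · (Δh/L) = 6.846e-05 × 1530 × (5.40/15.66) = 0.03612 m³/day.

0.0361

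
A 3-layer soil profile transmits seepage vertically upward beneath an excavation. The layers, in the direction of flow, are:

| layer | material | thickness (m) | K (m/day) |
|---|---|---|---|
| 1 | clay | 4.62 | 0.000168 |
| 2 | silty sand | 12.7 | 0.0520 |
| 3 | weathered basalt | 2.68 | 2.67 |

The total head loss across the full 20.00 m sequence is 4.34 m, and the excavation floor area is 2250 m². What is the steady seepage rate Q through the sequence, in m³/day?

Flow is perpendicular to layering, so the layers act in series and the equivalent K is the thickness-weighted harmonic mean.
Total thickness L = 4.62 + 12.7 + 2.68 = 20.00 m.
Σ(b_i/K_i) = 4.62/0.000168 + 12.7/0.0520 + 2.68/2.67 = 27745 d.
K_eq = L / Σ(b_i/K_i) = 20.00 / 27745 = 0.0007208 m/day.
Q = K_eq · A · (Δh/L) = 0.0007208 × 2250 × (4.34/20.00) = 0.3520 m³/day.

0.352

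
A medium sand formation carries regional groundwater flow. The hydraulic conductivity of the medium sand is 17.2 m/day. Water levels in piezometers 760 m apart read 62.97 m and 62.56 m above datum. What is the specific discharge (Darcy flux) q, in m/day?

0.00928

Hydraulic gradient i = (62.97 − 62.56) / 760 = 0.41 / 760 = 0.0005395.
Specific discharge q = K · i = 17.20 × 0.0005395 = 0.009279 m/day.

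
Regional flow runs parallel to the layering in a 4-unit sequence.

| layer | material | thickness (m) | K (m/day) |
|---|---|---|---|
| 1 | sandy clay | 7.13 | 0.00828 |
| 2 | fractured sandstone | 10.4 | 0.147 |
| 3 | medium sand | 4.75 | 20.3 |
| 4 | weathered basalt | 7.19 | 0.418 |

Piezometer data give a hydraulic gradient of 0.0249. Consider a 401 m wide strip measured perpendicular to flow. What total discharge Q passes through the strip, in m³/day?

Flow is parallel to layering, so each bed carries its own Darcy discharge and the transmissivities add.
Σ(K_i·b_i) = 0.00828×7.13 + 0.147×10.4 + 20.3×4.75 + 0.418×7.19 = 101.0 m²/day.
Hydraulic gradient i = 0.0249.
Q = Σ(K_i·b_i) · W · i = 101.0 × 401 × 0.02490 = 1009 m³/day.

1010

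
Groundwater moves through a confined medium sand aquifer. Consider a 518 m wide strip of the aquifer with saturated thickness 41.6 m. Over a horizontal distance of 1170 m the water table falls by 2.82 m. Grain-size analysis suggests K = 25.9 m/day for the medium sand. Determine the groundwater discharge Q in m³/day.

1350

Cross-sectional area A = 518 × 41.6 = 21549 m².
Hydraulic gradient i = Δh / L = 2.82 / 1170 = 0.002410.
Darcy's law: Q = K · A · i = 25.90 × 21549 × 0.002410 = 1345 m³/day.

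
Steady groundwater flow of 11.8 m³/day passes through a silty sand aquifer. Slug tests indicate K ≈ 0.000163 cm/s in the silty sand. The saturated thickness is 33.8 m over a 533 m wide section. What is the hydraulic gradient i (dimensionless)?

Convert K: 0.000163 cm/s × 864 = 0.1408 m/day.
Cross-sectional area A = 533 × 33.8 = 18015 m².
From Q = K·A·i, i = Q / (K·A) = 11.8 / (0.1408 × 18015) = 0.004651.

0.00465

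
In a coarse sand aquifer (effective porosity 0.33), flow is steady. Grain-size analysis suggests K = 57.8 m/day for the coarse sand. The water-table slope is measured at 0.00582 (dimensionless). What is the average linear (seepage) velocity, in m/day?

1.02

Hydraulic gradient i = 0.00582.
Darcy flux q = K · i = 57.80 × 0.005820 = 0.3364 m/day.
Seepage velocity v = q / n_e = 0.3364 / 0.33 = 1.019 m/day.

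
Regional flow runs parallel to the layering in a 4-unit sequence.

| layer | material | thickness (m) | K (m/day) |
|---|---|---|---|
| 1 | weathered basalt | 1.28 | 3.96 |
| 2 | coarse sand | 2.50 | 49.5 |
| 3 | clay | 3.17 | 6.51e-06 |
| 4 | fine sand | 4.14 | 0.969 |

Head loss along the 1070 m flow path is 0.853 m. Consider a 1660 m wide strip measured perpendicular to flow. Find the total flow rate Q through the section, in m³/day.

176

Flow is parallel to layering, so each bed carries its own Darcy discharge and the transmissivities add.
Σ(K_i·b_i) = 3.96×1.28 + 49.5×2.50 + 6.51e-06×3.17 + 0.969×4.14 = 132.8 m²/day.
Hydraulic gradient i = Δh / L = 0.853 / 1070 = 0.0007972.
Q = Σ(K_i·b_i) · W · i = 132.8 × 1660 × 0.0007972 = 175.8 m³/day.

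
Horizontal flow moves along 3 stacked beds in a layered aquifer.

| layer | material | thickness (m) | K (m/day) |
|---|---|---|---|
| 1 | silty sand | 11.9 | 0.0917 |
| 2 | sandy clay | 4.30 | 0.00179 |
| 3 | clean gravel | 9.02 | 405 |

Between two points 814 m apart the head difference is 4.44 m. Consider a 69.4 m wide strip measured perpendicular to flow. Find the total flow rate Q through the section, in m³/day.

Flow is parallel to layering, so each bed carries its own Darcy discharge and the transmissivities add.
Σ(K_i·b_i) = 0.0917×11.9 + 0.00179×4.30 + 405×9.02 = 3654 m²/day.
Hydraulic gradient i = Δh / L = 4.44 / 814 = 0.005455.
Q = Σ(K_i·b_i) · W · i = 3654 × 69.4 × 0.005455 = 1383 m³/day.

1380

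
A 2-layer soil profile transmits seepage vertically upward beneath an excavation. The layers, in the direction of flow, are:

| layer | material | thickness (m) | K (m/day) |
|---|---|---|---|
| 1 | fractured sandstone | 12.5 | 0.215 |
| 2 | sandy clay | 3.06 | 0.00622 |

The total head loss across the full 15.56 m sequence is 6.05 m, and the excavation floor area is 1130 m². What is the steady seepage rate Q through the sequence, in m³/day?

12.4

Flow is perpendicular to layering, so the layers act in series and the equivalent K is the thickness-weighted harmonic mean.
Total thickness L = 12.5 + 3.06 = 15.56 m.
Σ(b_i/K_i) = 12.5/0.215 + 3.06/0.00622 = 550.1 d.
K_eq = L / Σ(b_i/K_i) = 15.56 / 550.1 = 0.02829 m/day.
Q = K_eq · A · (Δh/L) = 0.02829 × 1130 × (6.05/15.56) = 12.43 m³/day.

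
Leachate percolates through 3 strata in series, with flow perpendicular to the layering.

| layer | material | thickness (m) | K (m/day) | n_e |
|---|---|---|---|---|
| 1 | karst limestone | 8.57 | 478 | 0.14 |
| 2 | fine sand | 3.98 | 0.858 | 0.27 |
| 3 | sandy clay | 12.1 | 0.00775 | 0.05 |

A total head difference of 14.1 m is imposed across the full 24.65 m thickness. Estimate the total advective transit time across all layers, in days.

320

With flow normal to the layers, continuity requires the same specific discharge q through every layer.
Σ(b_i/K_i) = 8.57/478 + 3.98/0.858 + 12.1/0.00775 = 1566 d.
q = Δh / Σ(b_i/K_i) = 14.1 / 1566 = 0.009004 m/day.
In each layer the seepage velocity is v_i = q/n_i, so the layer transit time is t_i = b_i·n_i / q:
  layer 1 (karst limestone): t_1 = 8.57 × 0.14 / 0.009004 = 133.2 d
  layer 2 (fine sand): t_2 = 3.98 × 0.27 / 0.009004 = 119.3 d
  layer 3 (sandy clay): t_3 = 12.1 × 0.05 / 0.009004 = 67.19 d
Total t = Σ t_i = 319.8 days.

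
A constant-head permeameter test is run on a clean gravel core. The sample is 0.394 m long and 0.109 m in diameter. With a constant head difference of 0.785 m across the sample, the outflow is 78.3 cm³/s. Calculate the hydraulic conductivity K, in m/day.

Cross-sectional area A = π·(d/2)² = π × (0.109/2)² = 0.009331 m².
Convert discharge: 78.3 cm³/s = 7.830e-05 m³/s.
Darcy's law rearranged: K = Q·L / (A·Δh) = 7.830e-05 × 0.394 / (0.009331 × 0.785) = 0.004212 m/s = 363.9 m/day.

364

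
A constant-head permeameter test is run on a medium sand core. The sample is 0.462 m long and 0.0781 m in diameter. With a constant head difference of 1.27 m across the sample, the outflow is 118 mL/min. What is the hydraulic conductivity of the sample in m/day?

Cross-sectional area A = π·(d/2)² = π × (0.0781/2)² = 0.004791 m².
Convert discharge: 118 mL/min = 1.967e-06 m³/s.
Darcy's law rearranged: K = Q·L / (A·Δh) = 1.967e-06 × 0.462 / (0.004791 × 1.27) = 0.0001493 m/s = 12.90 m/day.

12.9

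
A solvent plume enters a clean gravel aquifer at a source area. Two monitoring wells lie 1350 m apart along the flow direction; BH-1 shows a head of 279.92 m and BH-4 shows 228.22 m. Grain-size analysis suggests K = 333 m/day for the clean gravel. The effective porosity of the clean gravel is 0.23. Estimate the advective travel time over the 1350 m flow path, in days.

24.3

Hydraulic gradient i = (279.92 − 228.22) / 1350 = 51.7 / 1350 = 0.03830.
Darcy flux q = K · i = 333.0 × 0.03830 = 12.75 m/day.
Seepage velocity v = q / n_e = 12.75 / 0.23 = 55.45 m/day.
Travel time t = L / v = 1350 / 55.45 = 24.35 days.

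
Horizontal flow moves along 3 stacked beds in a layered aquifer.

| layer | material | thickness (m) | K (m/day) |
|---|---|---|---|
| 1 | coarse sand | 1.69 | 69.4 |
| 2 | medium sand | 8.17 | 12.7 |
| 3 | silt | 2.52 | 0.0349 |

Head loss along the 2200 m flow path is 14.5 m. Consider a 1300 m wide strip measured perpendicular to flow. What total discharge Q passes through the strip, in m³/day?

Flow is parallel to layering, so each bed carries its own Darcy discharge and the transmissivities add.
Σ(K_i·b_i) = 69.4×1.69 + 12.7×8.17 + 0.0349×2.52 = 221.1 m²/day.
Hydraulic gradient i = Δh / L = 14.5 / 2200 = 0.006591.
Q = Σ(K_i·b_i) · W · i = 221.1 × 1300 × 0.006591 = 1895 m³/day.

1890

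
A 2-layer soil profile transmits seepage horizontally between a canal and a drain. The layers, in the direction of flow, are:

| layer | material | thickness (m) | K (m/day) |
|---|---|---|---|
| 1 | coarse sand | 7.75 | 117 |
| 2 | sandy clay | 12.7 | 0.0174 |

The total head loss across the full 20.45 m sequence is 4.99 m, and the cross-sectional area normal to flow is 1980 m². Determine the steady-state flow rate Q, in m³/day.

Flow is perpendicular to layering, so the layers act in series and the equivalent K is the thickness-weighted harmonic mean.
Total thickness L = 7.75 + 12.7 = 20.45 m.
Σ(b_i/K_i) = 7.75/117 + 12.7/0.0174 = 730.0 d.
K_eq = L / Σ(b_i/K_i) = 20.45 / 730.0 = 0.02802 m/day.
Q = K_eq · A · (Δh/L) = 0.02802 × 1980 × (4.99/20.45) = 13.54 m³/day.

13.5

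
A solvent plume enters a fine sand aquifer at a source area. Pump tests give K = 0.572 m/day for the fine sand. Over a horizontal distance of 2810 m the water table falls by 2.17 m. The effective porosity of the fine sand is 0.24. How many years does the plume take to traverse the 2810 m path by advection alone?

4180

Hydraulic gradient i = Δh / L = 2.17 / 2810 = 0.0007722.
Darcy flux q = K · i = 0.5720 × 0.0007722 = 0.0004417 m/day.
Seepage velocity v = q / n_e = 0.0004417 / 0.24 = 0.001841 m/day.
Travel time t = L / v = 2810 / 0.001841 = 1.527e+06 days = 4180 years.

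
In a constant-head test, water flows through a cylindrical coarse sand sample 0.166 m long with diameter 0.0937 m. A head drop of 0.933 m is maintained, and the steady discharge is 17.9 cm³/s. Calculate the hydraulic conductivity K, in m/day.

39.9

Cross-sectional area A = π·(d/2)² = π × (0.0937/2)² = 0.006896 m².
Convert discharge: 17.9 cm³/s = 1.790e-05 m³/s.
Darcy's law rearranged: K = Q·L / (A·Δh) = 1.790e-05 × 0.166 / (0.006896 × 0.933) = 0.0004619 m/s = 39.90 m/day.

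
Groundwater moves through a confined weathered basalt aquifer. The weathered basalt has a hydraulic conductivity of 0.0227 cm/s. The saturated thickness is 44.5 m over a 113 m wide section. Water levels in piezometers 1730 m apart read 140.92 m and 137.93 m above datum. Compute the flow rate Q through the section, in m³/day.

Convert K: 0.0227 cm/s × 864 = 19.61 m/day.
Cross-sectional area A = 113 × 44.5 = 5028 m².
Hydraulic gradient i = (140.92 − 137.93) / 1730 = 2.99 / 1730 = 0.001728.
Darcy's law: Q = K · A · i = 19.61 × 5028 × 0.001728 = 170.5 m³/day.

170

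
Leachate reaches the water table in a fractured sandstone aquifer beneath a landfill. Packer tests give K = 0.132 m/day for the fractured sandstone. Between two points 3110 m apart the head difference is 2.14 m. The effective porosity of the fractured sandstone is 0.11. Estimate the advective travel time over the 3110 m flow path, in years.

Hydraulic gradient i = Δh / L = 2.14 / 3110 = 0.0006881.
Darcy flux q = K · i = 0.1320 × 0.0006881 = 9.083e-05 m/day.
Seepage velocity v = q / n_e = 9.083e-05 / 0.11 = 0.0008257 m/day.
Travel time t = L / v = 3110 / 0.0008257 = 3.766e+06 days = 10312 years.

10300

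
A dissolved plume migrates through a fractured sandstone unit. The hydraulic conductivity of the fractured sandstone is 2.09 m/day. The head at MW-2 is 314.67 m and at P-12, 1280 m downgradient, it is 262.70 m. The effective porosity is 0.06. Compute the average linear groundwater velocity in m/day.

Hydraulic gradient i = (314.67 − 262.70) / 1280 = 51.97 / 1280 = 0.04060.
Darcy flux q = K · i = 2.090 × 0.04060 = 0.08486 m/day.
Seepage velocity v = q / n_e = 0.08486 / 0.06 = 1.414 m/day.

1.41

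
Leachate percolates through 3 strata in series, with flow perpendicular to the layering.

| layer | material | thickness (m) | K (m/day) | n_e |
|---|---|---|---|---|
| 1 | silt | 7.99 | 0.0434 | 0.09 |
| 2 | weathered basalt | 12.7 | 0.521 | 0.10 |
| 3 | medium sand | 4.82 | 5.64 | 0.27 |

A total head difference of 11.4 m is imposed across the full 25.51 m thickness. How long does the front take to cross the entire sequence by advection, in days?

With flow normal to the layers, continuity requires the same specific discharge q through every layer.
Σ(b_i/K_i) = 7.99/0.0434 + 12.7/0.521 + 4.82/5.64 = 209.3 d.
q = Δh / Σ(b_i/K_i) = 11.4 / 209.3 = 0.05446 m/day.
In each layer the seepage velocity is v_i = q/n_i, so the layer transit time is t_i = b_i·n_i / q:
  layer 1 (silt): t_1 = 7.99 × 0.09 / 0.05446 = 13.20 d
  layer 2 (weathered basalt): t_2 = 12.7 × 0.10 / 0.05446 = 23.32 d
  layer 3 (medium sand): t_3 = 4.82 × 0.27 / 0.05446 = 23.90 d
Total t = Σ t_i = 60.42 days.

60.4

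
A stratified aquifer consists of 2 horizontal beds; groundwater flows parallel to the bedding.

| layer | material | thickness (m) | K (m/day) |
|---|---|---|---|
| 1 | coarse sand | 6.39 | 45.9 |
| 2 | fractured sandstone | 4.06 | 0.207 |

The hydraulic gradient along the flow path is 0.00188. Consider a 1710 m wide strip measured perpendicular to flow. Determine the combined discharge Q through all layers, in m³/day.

946

Flow is parallel to layering, so each bed carries its own Darcy discharge and the transmissivities add.
Σ(K_i·b_i) = 45.9×6.39 + 0.207×4.06 = 294.1 m²/day.
Hydraulic gradient i = 0.00188.
Q = Σ(K_i·b_i) · W · i = 294.1 × 1710 × 0.001880 = 945.6 m³/day.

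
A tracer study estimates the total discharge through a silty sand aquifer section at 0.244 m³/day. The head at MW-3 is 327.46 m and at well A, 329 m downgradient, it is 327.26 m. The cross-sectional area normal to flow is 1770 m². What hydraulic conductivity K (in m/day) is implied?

0.227

Hydraulic gradient i = (327.46 − 327.26) / 329 = 0.2 / 329 = 0.0006079.
From Q = K·A·i, K = Q / (A·i) = 0.244 / (1770 × 0.0006079) = 0.2268 m/day.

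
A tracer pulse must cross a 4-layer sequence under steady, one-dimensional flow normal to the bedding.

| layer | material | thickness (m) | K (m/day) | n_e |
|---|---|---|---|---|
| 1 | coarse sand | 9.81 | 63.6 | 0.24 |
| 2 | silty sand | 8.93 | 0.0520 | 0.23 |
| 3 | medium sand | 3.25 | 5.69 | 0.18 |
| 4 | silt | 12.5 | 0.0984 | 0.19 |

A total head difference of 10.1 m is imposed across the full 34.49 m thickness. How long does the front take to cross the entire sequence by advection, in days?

With flow normal to the layers, continuity requires the same specific discharge q through every layer.
Σ(b_i/K_i) = 9.81/63.6 + 8.93/0.0520 + 3.25/5.69 + 12.5/0.0984 = 299.5 d.
q = Δh / Σ(b_i/K_i) = 10.1 / 299.5 = 0.03372 m/day.
In each layer the seepage velocity is v_i = q/n_i, so the layer transit time is t_i = b_i·n_i / q:
  layer 1 (coarse sand): t_1 = 9.81 × 0.24 / 0.03372 = 69.81 d
  layer 2 (silty sand): t_2 = 8.93 × 0.23 / 0.03372 = 60.90 d
  layer 3 (medium sand): t_3 = 3.25 × 0.18 / 0.03372 = 17.35 d
  layer 4 (silt): t_4 = 12.5 × 0.19 / 0.03372 = 70.42 d
Total t = Σ t_i = 218.5 days.

218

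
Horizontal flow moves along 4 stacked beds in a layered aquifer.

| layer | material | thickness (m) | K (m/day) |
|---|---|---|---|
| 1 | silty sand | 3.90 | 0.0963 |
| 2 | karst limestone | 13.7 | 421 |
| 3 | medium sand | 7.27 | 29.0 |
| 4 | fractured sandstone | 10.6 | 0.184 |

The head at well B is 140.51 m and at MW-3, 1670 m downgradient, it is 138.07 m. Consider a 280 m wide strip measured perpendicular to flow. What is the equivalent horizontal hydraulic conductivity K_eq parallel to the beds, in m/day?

169

Flow is parallel to layering, so each bed carries its own Darcy discharge and the transmissivities add.
Σ(K_i·b_i) = 0.0963×3.90 + 421×13.7 + 29.0×7.27 + 0.184×10.6 = 5981 m²/day.
Total thickness b = 35.47 m, so K_eq = Σ(K_i·b_i)/b = 168.6 m/day.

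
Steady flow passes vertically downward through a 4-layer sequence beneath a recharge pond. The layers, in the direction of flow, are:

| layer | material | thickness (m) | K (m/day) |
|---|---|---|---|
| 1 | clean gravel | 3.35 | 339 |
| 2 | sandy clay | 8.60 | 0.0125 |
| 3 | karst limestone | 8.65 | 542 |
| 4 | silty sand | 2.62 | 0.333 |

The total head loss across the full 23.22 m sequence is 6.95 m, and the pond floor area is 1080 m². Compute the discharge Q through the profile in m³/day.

Flow is perpendicular to layering, so the layers act in series and the equivalent K is the thickness-weighted harmonic mean.
Total thickness L = 3.35 + 8.60 + 8.65 + 2.62 = 23.22 m.
Σ(b_i/K_i) = 3.35/339 + 8.60/0.0125 + 8.65/542 + 2.62/0.333 = 695.9 d.
K_eq = L / Σ(b_i/K_i) = 23.22 / 695.9 = 0.03337 m/day.
Q = K_eq · A · (Δh/L) = 0.03337 × 1080 × (6.95/23.22) = 10.79 m³/day.

10.8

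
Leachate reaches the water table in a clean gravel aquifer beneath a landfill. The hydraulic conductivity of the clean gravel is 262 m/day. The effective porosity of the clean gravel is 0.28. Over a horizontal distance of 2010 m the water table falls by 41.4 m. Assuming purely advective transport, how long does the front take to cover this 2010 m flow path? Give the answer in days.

104

Hydraulic gradient i = Δh / L = 41.4 / 2010 = 0.02060.
Darcy flux q = K · i = 262.0 × 0.02060 = 5.396 m/day.
Seepage velocity v = q / n_e = 5.396 / 0.28 = 19.27 m/day.
Travel time t = L / v = 2010 / 19.27 = 104.3 days.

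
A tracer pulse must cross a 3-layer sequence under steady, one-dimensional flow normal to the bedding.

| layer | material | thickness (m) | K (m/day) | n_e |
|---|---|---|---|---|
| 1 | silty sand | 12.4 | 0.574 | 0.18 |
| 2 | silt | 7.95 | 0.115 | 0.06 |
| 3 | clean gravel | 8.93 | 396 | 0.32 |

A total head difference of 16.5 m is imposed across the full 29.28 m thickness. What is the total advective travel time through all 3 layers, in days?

With flow normal to the layers, continuity requires the same specific discharge q through every layer.
Σ(b_i/K_i) = 12.4/0.574 + 7.95/0.115 + 8.93/396 = 90.76 d.
q = Δh / Σ(b_i/K_i) = 16.5 / 90.76 = 0.1818 m/day.
In each layer the seepage velocity is v_i = q/n_i, so the layer transit time is t_i = b_i·n_i / q:
  layer 1 (silty sand): t_1 = 12.4 × 0.18 / 0.1818 = 12.28 d
  layer 2 (silt): t_2 = 7.95 × 0.06 / 0.1818 = 2.624 d
  layer 3 (clean gravel): t_3 = 8.93 × 0.32 / 0.1818 = 15.72 d
Total t = Σ t_i = 30.62 days.

30.6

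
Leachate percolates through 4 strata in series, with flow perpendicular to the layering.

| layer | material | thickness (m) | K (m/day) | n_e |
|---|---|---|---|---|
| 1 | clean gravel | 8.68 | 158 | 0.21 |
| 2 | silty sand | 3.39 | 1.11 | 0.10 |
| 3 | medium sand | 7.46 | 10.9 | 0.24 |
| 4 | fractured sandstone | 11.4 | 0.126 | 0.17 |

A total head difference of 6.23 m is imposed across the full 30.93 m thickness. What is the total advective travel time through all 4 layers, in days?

89.1

With flow normal to the layers, continuity requires the same specific discharge q through every layer.
Σ(b_i/K_i) = 8.68/158 + 3.39/1.11 + 7.46/10.9 + 11.4/0.126 = 94.27 d.
q = Δh / Σ(b_i/K_i) = 6.23 / 94.27 = 0.06609 m/day.
In each layer the seepage velocity is v_i = q/n_i, so the layer transit time is t_i = b_i·n_i / q:
  layer 1 (clean gravel): t_1 = 8.68 × 0.21 / 0.06609 = 27.58 d
  layer 2 (silty sand): t_2 = 3.39 × 0.10 / 0.06609 = 5.130 d
  layer 3 (medium sand): t_3 = 7.46 × 0.24 / 0.06609 = 27.09 d
  layer 4 (fractured sandstone): t_4 = 11.4 × 0.17 / 0.06609 = 29.32 d
Total t = Σ t_i = 89.13 days.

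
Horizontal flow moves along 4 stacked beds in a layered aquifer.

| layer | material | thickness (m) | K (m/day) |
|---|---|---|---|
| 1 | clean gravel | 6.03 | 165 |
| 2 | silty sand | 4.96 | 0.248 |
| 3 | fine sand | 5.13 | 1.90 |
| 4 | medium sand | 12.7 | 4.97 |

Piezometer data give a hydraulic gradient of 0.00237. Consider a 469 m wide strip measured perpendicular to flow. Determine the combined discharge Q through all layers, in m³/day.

1190

Flow is parallel to layering, so each bed carries its own Darcy discharge and the transmissivities add.
Σ(K_i·b_i) = 165×6.03 + 0.248×4.96 + 1.90×5.13 + 4.97×12.7 = 1069 m²/day.
Hydraulic gradient i = 0.00237.
Q = Σ(K_i·b_i) · W · i = 1069 × 469 × 0.002370 = 1188 m³/day.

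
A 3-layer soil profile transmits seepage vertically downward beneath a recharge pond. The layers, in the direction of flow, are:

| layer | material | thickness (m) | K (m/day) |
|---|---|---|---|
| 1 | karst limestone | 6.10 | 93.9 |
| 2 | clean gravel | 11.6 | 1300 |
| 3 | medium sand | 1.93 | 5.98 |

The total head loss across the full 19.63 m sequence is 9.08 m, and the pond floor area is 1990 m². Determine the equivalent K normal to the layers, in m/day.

49.5

Flow is perpendicular to layering, so the layers act in series and the equivalent K is the thickness-weighted harmonic mean.
Total thickness L = 6.10 + 11.6 + 1.93 = 19.63 m.
Σ(b_i/K_i) = 6.10/93.9 + 11.6/1300 + 1.93/5.98 = 0.3966 d.
K_eq = L / Σ(b_i/K_i) = 19.63 / 0.3966 = 49.49 m/day.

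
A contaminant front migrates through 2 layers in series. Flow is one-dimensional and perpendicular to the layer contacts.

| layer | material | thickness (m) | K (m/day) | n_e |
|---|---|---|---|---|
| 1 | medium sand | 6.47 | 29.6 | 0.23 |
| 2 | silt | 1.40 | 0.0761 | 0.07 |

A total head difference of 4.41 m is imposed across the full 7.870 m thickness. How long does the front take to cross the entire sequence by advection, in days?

With flow normal to the layers, continuity requires the same specific discharge q through every layer.
Σ(b_i/K_i) = 6.47/29.6 + 1.40/0.0761 = 18.62 d.
q = Δh / Σ(b_i/K_i) = 4.41 / 18.62 = 0.2369 m/day.
In each layer the seepage velocity is v_i = q/n_i, so the layer transit time is t_i = b_i·n_i / q:
  layer 1 (medium sand): t_1 = 6.47 × 0.23 / 0.2369 = 6.282 d
  layer 2 (silt): t_2 = 1.40 × 0.07 / 0.2369 = 0.4137 d
Total t = Σ t_i = 6.695 days.

6.70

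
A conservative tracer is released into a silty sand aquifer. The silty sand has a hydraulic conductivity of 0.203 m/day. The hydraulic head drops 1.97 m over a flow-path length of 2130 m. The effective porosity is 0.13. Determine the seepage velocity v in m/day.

Hydraulic gradient i = Δh / L = 1.97 / 2130 = 0.0009249.
Darcy flux q = K · i = 0.2030 × 0.0009249 = 0.0001878 m/day.
Seepage velocity v = q / n_e = 0.0001878 / 0.13 = 0.001444 m/day.

0.00144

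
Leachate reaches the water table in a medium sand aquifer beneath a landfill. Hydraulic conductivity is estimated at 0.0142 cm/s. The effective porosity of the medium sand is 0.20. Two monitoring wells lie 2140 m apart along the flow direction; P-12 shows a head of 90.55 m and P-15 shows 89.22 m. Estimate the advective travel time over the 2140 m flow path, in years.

Convert K: 0.0142 cm/s × 864 = 12.27 m/day.
Hydraulic gradient i = (90.55 − 89.22) / 2140 = 1.33 / 2140 = 0.0006215.
Darcy flux q = K · i = 12.27 × 0.0006215 = 0.007625 m/day.
Seepage velocity v = q / n_e = 0.007625 / 0.20 = 0.03813 m/day.
Travel time t = L / v = 2140 / 0.03813 = 56131 days = 153.7 years.

154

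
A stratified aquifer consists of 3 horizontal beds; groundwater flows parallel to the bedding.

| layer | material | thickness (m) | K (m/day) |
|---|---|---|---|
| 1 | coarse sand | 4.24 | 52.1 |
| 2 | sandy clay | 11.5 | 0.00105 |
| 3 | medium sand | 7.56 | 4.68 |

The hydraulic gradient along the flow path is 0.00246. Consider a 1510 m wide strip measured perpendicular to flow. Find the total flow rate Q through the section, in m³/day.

Flow is parallel to layering, so each bed carries its own Darcy discharge and the transmissivities add.
Σ(K_i·b_i) = 52.1×4.24 + 0.00105×11.5 + 4.68×7.56 = 256.3 m²/day.
Hydraulic gradient i = 0.00246.
Q = Σ(K_i·b_i) · W · i = 256.3 × 1510 × 0.002460 = 952.0 m³/day.

952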